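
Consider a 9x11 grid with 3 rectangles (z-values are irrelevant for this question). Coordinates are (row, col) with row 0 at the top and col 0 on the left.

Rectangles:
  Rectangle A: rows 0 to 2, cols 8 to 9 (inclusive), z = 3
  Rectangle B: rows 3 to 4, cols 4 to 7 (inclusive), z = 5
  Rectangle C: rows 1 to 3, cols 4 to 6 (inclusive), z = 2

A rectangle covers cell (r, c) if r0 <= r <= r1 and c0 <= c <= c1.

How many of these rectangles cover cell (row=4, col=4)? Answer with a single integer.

Answer: 1

Derivation:
Check cell (4,4):
  A: rows 0-2 cols 8-9 -> outside (row miss)
  B: rows 3-4 cols 4-7 -> covers
  C: rows 1-3 cols 4-6 -> outside (row miss)
Count covering = 1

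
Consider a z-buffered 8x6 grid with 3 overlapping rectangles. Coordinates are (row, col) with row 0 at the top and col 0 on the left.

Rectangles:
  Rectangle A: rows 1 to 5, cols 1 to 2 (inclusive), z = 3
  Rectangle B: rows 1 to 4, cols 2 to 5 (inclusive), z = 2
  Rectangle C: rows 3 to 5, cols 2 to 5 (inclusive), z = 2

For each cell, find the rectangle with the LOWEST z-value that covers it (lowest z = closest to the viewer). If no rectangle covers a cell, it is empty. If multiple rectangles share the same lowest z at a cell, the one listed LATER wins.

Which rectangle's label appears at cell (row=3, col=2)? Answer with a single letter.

Check cell (3,2):
  A: rows 1-5 cols 1-2 z=3 -> covers; best now A (z=3)
  B: rows 1-4 cols 2-5 z=2 -> covers; best now B (z=2)
  C: rows 3-5 cols 2-5 z=2 -> covers; best now C (z=2)
Winner: C at z=2

Answer: C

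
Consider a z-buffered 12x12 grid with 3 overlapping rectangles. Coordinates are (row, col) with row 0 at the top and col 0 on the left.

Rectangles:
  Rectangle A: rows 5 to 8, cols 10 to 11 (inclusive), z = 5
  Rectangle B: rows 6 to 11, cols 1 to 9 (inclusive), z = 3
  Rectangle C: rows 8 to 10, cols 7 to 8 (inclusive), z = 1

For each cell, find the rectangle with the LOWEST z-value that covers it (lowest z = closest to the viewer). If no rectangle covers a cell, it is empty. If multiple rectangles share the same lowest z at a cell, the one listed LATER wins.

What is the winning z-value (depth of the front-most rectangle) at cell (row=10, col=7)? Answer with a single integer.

Answer: 1

Derivation:
Check cell (10,7):
  A: rows 5-8 cols 10-11 -> outside (row miss)
  B: rows 6-11 cols 1-9 z=3 -> covers; best now B (z=3)
  C: rows 8-10 cols 7-8 z=1 -> covers; best now C (z=1)
Winner: C at z=1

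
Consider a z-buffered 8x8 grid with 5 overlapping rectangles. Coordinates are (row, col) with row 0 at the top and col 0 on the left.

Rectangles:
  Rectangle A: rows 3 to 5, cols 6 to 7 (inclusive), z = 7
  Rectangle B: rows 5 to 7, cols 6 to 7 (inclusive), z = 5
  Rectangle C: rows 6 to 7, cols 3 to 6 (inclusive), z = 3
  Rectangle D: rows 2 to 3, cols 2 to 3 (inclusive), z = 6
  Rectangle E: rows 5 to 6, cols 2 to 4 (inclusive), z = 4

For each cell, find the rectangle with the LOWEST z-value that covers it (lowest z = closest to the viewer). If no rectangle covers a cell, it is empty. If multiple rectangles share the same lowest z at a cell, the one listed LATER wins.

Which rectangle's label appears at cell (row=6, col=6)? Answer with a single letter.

Answer: C

Derivation:
Check cell (6,6):
  A: rows 3-5 cols 6-7 -> outside (row miss)
  B: rows 5-7 cols 6-7 z=5 -> covers; best now B (z=5)
  C: rows 6-7 cols 3-6 z=3 -> covers; best now C (z=3)
  D: rows 2-3 cols 2-3 -> outside (row miss)
  E: rows 5-6 cols 2-4 -> outside (col miss)
Winner: C at z=3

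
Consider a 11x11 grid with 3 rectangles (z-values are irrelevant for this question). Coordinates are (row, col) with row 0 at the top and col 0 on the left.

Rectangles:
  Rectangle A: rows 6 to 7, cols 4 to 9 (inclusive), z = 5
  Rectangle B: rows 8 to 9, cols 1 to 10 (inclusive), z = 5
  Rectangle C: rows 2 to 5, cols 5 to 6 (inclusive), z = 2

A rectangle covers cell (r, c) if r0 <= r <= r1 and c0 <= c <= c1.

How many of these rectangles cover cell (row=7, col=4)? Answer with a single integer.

Answer: 1

Derivation:
Check cell (7,4):
  A: rows 6-7 cols 4-9 -> covers
  B: rows 8-9 cols 1-10 -> outside (row miss)
  C: rows 2-5 cols 5-6 -> outside (row miss)
Count covering = 1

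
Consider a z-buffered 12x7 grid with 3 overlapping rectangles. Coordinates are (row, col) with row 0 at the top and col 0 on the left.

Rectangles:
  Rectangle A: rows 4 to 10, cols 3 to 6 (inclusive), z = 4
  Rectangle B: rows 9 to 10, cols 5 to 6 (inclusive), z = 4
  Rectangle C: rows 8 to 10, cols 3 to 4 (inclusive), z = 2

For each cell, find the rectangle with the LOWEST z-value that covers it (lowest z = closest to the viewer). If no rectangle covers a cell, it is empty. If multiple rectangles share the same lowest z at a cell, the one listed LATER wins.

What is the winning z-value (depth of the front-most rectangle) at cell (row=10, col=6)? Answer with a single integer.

Check cell (10,6):
  A: rows 4-10 cols 3-6 z=4 -> covers; best now A (z=4)
  B: rows 9-10 cols 5-6 z=4 -> covers; best now B (z=4)
  C: rows 8-10 cols 3-4 -> outside (col miss)
Winner: B at z=4

Answer: 4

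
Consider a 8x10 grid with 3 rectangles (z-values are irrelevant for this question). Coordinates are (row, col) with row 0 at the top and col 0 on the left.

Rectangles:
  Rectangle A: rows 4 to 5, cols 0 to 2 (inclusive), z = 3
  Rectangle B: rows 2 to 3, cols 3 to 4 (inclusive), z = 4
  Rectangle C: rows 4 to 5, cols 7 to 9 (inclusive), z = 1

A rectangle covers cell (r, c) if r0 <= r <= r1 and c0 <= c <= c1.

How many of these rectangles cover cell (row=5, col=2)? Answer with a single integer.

Answer: 1

Derivation:
Check cell (5,2):
  A: rows 4-5 cols 0-2 -> covers
  B: rows 2-3 cols 3-4 -> outside (row miss)
  C: rows 4-5 cols 7-9 -> outside (col miss)
Count covering = 1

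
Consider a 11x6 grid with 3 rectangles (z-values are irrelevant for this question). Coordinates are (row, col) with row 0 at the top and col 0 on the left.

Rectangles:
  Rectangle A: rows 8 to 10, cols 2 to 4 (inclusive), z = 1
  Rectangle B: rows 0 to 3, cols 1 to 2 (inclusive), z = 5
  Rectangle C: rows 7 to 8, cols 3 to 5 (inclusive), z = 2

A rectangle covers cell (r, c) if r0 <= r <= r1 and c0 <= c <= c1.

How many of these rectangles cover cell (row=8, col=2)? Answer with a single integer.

Check cell (8,2):
  A: rows 8-10 cols 2-4 -> covers
  B: rows 0-3 cols 1-2 -> outside (row miss)
  C: rows 7-8 cols 3-5 -> outside (col miss)
Count covering = 1

Answer: 1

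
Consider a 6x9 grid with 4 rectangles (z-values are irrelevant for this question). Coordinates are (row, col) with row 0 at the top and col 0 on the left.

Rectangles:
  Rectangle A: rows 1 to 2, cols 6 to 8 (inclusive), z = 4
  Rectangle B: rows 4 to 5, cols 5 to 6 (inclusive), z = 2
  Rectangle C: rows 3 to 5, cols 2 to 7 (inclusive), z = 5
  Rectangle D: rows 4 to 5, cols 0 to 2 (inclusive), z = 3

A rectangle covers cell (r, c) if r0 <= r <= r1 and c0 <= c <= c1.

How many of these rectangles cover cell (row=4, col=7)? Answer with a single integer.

Check cell (4,7):
  A: rows 1-2 cols 6-8 -> outside (row miss)
  B: rows 4-5 cols 5-6 -> outside (col miss)
  C: rows 3-5 cols 2-7 -> covers
  D: rows 4-5 cols 0-2 -> outside (col miss)
Count covering = 1

Answer: 1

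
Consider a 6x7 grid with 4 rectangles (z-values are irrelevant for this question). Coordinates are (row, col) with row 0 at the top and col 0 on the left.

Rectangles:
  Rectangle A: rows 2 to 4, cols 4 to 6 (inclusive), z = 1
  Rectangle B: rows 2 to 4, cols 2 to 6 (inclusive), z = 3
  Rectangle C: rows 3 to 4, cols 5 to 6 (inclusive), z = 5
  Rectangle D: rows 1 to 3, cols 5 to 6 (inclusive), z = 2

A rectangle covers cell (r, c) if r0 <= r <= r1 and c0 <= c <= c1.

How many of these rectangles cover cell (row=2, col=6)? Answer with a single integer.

Check cell (2,6):
  A: rows 2-4 cols 4-6 -> covers
  B: rows 2-4 cols 2-6 -> covers
  C: rows 3-4 cols 5-6 -> outside (row miss)
  D: rows 1-3 cols 5-6 -> covers
Count covering = 3

Answer: 3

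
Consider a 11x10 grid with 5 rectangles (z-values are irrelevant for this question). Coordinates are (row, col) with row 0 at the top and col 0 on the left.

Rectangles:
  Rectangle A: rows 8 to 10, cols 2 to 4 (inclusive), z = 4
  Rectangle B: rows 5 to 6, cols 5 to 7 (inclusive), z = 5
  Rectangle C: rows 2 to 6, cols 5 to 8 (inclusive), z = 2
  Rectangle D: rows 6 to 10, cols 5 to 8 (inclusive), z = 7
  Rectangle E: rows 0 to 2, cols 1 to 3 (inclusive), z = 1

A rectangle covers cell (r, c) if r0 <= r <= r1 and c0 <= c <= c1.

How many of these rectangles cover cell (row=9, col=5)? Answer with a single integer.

Check cell (9,5):
  A: rows 8-10 cols 2-4 -> outside (col miss)
  B: rows 5-6 cols 5-7 -> outside (row miss)
  C: rows 2-6 cols 5-8 -> outside (row miss)
  D: rows 6-10 cols 5-8 -> covers
  E: rows 0-2 cols 1-3 -> outside (row miss)
Count covering = 1

Answer: 1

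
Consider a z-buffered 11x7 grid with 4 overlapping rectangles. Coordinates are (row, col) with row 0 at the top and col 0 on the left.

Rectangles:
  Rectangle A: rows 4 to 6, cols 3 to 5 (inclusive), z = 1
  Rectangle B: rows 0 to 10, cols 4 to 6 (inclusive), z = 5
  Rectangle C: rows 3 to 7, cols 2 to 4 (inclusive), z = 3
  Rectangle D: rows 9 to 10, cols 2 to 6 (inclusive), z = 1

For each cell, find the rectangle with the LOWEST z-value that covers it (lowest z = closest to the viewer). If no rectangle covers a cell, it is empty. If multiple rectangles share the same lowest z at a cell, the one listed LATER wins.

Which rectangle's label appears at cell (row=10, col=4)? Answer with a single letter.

Answer: D

Derivation:
Check cell (10,4):
  A: rows 4-6 cols 3-5 -> outside (row miss)
  B: rows 0-10 cols 4-6 z=5 -> covers; best now B (z=5)
  C: rows 3-7 cols 2-4 -> outside (row miss)
  D: rows 9-10 cols 2-6 z=1 -> covers; best now D (z=1)
Winner: D at z=1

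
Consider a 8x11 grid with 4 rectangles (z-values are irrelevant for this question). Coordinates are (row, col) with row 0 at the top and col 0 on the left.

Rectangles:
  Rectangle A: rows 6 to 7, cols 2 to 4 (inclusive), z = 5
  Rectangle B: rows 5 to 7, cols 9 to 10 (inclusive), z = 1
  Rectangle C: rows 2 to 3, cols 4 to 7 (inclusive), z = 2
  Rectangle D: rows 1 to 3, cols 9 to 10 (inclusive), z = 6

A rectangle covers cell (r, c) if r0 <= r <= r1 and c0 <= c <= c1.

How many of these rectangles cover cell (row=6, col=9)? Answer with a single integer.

Answer: 1

Derivation:
Check cell (6,9):
  A: rows 6-7 cols 2-4 -> outside (col miss)
  B: rows 5-7 cols 9-10 -> covers
  C: rows 2-3 cols 4-7 -> outside (row miss)
  D: rows 1-3 cols 9-10 -> outside (row miss)
Count covering = 1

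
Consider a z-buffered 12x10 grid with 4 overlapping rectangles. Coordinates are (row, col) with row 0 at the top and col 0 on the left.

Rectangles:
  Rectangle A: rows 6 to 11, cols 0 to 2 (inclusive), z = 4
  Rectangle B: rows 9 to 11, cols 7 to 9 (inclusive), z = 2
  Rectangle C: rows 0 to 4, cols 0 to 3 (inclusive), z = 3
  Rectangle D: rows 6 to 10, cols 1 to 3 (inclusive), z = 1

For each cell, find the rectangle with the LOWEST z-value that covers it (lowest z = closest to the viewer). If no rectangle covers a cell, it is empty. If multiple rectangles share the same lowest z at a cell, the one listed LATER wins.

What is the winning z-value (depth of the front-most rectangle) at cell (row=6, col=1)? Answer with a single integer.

Answer: 1

Derivation:
Check cell (6,1):
  A: rows 6-11 cols 0-2 z=4 -> covers; best now A (z=4)
  B: rows 9-11 cols 7-9 -> outside (row miss)
  C: rows 0-4 cols 0-3 -> outside (row miss)
  D: rows 6-10 cols 1-3 z=1 -> covers; best now D (z=1)
Winner: D at z=1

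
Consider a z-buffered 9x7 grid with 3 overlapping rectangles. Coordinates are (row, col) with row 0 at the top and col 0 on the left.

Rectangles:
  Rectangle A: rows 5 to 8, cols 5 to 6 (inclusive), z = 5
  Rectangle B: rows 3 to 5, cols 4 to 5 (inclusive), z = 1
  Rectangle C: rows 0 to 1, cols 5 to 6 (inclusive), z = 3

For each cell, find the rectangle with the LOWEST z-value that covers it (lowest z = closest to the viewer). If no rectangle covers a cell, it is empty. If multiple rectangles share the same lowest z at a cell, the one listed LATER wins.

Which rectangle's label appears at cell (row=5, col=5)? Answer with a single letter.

Check cell (5,5):
  A: rows 5-8 cols 5-6 z=5 -> covers; best now A (z=5)
  B: rows 3-5 cols 4-5 z=1 -> covers; best now B (z=1)
  C: rows 0-1 cols 5-6 -> outside (row miss)
Winner: B at z=1

Answer: B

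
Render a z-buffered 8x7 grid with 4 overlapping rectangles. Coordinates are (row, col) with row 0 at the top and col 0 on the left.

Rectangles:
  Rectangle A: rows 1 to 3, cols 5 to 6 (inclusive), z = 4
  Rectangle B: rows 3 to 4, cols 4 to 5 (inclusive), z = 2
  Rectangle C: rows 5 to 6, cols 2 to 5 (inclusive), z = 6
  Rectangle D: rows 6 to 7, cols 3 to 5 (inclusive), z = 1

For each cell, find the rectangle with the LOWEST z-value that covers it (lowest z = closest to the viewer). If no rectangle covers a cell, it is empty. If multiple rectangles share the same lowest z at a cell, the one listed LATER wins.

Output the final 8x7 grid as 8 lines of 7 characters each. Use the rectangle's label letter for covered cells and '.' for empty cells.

.......
.....AA
.....AA
....BBA
....BB.
..CCCC.
..CDDD.
...DDD.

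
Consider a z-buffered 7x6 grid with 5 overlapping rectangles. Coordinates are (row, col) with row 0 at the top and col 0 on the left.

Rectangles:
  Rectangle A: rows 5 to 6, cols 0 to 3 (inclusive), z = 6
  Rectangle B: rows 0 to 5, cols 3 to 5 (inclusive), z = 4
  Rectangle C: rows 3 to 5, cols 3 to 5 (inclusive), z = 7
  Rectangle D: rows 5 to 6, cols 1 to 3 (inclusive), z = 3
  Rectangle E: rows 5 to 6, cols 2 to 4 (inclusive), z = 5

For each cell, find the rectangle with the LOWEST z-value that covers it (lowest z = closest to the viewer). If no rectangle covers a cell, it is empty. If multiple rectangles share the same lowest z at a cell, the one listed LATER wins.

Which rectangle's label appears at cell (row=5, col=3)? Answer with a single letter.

Check cell (5,3):
  A: rows 5-6 cols 0-3 z=6 -> covers; best now A (z=6)
  B: rows 0-5 cols 3-5 z=4 -> covers; best now B (z=4)
  C: rows 3-5 cols 3-5 z=7 -> covers; best now B (z=4)
  D: rows 5-6 cols 1-3 z=3 -> covers; best now D (z=3)
  E: rows 5-6 cols 2-4 z=5 -> covers; best now D (z=3)
Winner: D at z=3

Answer: D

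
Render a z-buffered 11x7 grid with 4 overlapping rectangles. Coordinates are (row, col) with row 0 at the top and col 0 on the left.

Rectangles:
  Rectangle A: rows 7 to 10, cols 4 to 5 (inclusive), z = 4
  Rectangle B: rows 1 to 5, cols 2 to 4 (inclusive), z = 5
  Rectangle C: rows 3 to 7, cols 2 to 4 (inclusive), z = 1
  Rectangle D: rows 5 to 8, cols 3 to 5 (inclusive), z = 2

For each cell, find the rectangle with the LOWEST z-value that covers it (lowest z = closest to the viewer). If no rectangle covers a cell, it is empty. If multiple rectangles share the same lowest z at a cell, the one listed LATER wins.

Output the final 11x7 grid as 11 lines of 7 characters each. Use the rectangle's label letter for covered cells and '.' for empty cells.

.......
..BBB..
..BBB..
..CCC..
..CCC..
..CCCD.
..CCCD.
..CCCD.
...DDD.
....AA.
....AA.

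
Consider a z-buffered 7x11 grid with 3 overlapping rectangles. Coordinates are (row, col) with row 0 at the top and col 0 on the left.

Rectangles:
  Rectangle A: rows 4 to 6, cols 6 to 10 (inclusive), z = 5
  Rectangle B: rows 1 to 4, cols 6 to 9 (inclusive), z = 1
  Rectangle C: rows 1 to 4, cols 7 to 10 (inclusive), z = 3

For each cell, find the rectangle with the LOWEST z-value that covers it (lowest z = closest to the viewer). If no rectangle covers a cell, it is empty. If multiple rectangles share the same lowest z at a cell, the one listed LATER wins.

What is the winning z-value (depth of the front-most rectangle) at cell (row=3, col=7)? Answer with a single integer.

Answer: 1

Derivation:
Check cell (3,7):
  A: rows 4-6 cols 6-10 -> outside (row miss)
  B: rows 1-4 cols 6-9 z=1 -> covers; best now B (z=1)
  C: rows 1-4 cols 7-10 z=3 -> covers; best now B (z=1)
Winner: B at z=1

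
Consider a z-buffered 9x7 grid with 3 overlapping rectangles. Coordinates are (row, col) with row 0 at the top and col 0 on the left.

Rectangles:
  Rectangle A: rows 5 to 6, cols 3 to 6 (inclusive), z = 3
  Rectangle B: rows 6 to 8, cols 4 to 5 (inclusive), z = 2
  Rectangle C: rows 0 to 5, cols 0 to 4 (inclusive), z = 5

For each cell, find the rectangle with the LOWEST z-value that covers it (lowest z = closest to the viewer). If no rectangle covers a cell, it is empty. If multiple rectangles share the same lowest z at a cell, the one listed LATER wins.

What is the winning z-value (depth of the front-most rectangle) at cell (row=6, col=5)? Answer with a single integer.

Check cell (6,5):
  A: rows 5-6 cols 3-6 z=3 -> covers; best now A (z=3)
  B: rows 6-8 cols 4-5 z=2 -> covers; best now B (z=2)
  C: rows 0-5 cols 0-4 -> outside (row miss)
Winner: B at z=2

Answer: 2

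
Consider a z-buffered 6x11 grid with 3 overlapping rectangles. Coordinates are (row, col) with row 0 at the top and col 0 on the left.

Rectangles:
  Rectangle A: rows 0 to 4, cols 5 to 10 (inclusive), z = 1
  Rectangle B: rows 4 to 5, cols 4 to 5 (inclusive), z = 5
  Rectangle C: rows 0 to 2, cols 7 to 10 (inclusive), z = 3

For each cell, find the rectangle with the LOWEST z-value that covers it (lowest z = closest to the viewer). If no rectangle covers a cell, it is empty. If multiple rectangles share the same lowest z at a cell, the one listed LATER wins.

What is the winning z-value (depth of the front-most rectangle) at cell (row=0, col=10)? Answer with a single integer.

Check cell (0,10):
  A: rows 0-4 cols 5-10 z=1 -> covers; best now A (z=1)
  B: rows 4-5 cols 4-5 -> outside (row miss)
  C: rows 0-2 cols 7-10 z=3 -> covers; best now A (z=1)
Winner: A at z=1

Answer: 1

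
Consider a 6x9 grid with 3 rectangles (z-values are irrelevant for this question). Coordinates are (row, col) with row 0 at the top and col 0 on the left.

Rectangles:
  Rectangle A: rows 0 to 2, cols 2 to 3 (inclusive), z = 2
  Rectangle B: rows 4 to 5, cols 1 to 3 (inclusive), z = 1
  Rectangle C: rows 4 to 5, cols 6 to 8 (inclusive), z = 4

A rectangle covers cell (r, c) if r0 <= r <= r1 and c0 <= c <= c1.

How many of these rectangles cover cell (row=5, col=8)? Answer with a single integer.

Answer: 1

Derivation:
Check cell (5,8):
  A: rows 0-2 cols 2-3 -> outside (row miss)
  B: rows 4-5 cols 1-3 -> outside (col miss)
  C: rows 4-5 cols 6-8 -> covers
Count covering = 1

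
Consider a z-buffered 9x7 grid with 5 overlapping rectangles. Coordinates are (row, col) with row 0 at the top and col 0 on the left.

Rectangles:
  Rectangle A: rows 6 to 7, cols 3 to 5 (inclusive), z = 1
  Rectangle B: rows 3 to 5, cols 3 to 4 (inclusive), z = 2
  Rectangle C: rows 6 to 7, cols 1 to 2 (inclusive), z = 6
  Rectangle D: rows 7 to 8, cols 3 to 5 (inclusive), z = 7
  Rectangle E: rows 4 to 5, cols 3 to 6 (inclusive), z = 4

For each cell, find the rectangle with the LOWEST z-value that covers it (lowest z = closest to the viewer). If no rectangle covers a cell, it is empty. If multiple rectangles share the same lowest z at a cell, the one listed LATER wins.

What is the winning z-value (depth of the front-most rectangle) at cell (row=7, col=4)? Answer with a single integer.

Answer: 1

Derivation:
Check cell (7,4):
  A: rows 6-7 cols 3-5 z=1 -> covers; best now A (z=1)
  B: rows 3-5 cols 3-4 -> outside (row miss)
  C: rows 6-7 cols 1-2 -> outside (col miss)
  D: rows 7-8 cols 3-5 z=7 -> covers; best now A (z=1)
  E: rows 4-5 cols 3-6 -> outside (row miss)
Winner: A at z=1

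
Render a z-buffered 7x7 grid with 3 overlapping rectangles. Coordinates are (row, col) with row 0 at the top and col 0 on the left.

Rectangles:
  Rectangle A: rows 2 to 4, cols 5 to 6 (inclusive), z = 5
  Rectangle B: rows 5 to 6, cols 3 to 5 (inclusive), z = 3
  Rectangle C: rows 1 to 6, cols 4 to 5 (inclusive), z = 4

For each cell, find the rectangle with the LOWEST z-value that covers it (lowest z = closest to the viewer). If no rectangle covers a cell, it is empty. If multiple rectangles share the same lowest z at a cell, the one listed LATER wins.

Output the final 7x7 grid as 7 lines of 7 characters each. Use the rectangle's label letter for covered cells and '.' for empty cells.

.......
....CC.
....CCA
....CCA
....CCA
...BBB.
...BBB.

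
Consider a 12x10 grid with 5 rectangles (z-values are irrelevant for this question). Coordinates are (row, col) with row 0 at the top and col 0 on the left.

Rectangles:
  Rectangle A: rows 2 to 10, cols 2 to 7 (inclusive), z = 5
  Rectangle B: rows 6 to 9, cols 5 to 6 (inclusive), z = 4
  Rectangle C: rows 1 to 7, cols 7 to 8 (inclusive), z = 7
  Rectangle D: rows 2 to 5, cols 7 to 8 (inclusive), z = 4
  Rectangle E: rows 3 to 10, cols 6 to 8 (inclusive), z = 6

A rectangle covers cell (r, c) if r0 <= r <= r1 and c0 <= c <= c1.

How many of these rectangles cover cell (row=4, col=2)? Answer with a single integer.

Check cell (4,2):
  A: rows 2-10 cols 2-7 -> covers
  B: rows 6-9 cols 5-6 -> outside (row miss)
  C: rows 1-7 cols 7-8 -> outside (col miss)
  D: rows 2-5 cols 7-8 -> outside (col miss)
  E: rows 3-10 cols 6-8 -> outside (col miss)
Count covering = 1

Answer: 1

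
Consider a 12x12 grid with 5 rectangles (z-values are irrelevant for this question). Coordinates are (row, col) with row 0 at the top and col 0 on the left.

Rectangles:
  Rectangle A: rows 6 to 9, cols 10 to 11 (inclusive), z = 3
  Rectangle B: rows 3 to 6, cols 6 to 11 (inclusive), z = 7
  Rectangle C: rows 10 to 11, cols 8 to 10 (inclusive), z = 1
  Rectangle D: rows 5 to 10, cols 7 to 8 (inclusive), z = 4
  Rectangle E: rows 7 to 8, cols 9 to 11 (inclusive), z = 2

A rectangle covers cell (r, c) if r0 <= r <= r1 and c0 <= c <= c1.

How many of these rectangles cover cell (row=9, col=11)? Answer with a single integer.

Check cell (9,11):
  A: rows 6-9 cols 10-11 -> covers
  B: rows 3-6 cols 6-11 -> outside (row miss)
  C: rows 10-11 cols 8-10 -> outside (row miss)
  D: rows 5-10 cols 7-8 -> outside (col miss)
  E: rows 7-8 cols 9-11 -> outside (row miss)
Count covering = 1

Answer: 1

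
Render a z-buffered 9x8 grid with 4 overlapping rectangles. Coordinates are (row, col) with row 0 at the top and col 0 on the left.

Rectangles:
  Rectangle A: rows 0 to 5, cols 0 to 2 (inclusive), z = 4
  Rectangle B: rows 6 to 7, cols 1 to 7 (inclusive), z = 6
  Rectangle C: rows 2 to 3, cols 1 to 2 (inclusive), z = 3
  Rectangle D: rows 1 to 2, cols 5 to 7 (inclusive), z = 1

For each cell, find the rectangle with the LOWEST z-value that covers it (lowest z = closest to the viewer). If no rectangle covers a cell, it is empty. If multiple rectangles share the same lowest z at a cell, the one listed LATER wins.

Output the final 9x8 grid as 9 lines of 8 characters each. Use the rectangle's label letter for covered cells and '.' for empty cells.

AAA.....
AAA..DDD
ACC..DDD
ACC.....
AAA.....
AAA.....
.BBBBBBB
.BBBBBBB
........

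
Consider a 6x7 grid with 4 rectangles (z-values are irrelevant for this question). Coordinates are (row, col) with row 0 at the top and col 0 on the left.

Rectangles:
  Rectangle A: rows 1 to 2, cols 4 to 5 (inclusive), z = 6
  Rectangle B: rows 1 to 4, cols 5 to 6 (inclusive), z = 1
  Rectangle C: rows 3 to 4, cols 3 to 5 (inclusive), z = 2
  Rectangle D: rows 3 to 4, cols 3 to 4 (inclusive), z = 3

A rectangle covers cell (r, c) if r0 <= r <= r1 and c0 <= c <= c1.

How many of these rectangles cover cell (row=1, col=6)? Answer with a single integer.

Check cell (1,6):
  A: rows 1-2 cols 4-5 -> outside (col miss)
  B: rows 1-4 cols 5-6 -> covers
  C: rows 3-4 cols 3-5 -> outside (row miss)
  D: rows 3-4 cols 3-4 -> outside (row miss)
Count covering = 1

Answer: 1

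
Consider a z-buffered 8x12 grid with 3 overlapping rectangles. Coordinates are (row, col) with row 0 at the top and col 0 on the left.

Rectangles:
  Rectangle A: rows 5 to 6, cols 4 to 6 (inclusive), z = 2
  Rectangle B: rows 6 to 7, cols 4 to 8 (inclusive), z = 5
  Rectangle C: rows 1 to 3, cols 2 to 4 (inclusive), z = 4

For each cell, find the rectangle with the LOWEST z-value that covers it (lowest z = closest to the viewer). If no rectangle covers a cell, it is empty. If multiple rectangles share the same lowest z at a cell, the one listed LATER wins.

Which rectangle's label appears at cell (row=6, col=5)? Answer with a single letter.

Answer: A

Derivation:
Check cell (6,5):
  A: rows 5-6 cols 4-6 z=2 -> covers; best now A (z=2)
  B: rows 6-7 cols 4-8 z=5 -> covers; best now A (z=2)
  C: rows 1-3 cols 2-4 -> outside (row miss)
Winner: A at z=2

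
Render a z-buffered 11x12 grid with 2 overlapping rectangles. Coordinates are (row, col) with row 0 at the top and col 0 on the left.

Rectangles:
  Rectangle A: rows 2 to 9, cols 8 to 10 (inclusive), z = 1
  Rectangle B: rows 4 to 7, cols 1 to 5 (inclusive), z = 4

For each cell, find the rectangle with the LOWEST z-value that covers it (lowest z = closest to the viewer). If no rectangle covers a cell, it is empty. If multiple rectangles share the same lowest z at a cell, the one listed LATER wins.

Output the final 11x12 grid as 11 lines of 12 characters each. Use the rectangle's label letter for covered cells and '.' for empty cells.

............
............
........AAA.
........AAA.
.BBBBB..AAA.
.BBBBB..AAA.
.BBBBB..AAA.
.BBBBB..AAA.
........AAA.
........AAA.
............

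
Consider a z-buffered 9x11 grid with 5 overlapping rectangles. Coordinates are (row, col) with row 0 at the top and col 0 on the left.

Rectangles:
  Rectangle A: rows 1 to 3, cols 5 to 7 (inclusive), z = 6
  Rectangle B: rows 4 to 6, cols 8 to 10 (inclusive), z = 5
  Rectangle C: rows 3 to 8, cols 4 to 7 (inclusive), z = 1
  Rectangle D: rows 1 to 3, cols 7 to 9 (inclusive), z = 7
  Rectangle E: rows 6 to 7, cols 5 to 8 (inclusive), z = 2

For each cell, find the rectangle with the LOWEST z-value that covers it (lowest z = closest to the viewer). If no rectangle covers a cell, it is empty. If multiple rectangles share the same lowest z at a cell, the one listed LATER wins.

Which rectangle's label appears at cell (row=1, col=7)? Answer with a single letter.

Check cell (1,7):
  A: rows 1-3 cols 5-7 z=6 -> covers; best now A (z=6)
  B: rows 4-6 cols 8-10 -> outside (row miss)
  C: rows 3-8 cols 4-7 -> outside (row miss)
  D: rows 1-3 cols 7-9 z=7 -> covers; best now A (z=6)
  E: rows 6-7 cols 5-8 -> outside (row miss)
Winner: A at z=6

Answer: A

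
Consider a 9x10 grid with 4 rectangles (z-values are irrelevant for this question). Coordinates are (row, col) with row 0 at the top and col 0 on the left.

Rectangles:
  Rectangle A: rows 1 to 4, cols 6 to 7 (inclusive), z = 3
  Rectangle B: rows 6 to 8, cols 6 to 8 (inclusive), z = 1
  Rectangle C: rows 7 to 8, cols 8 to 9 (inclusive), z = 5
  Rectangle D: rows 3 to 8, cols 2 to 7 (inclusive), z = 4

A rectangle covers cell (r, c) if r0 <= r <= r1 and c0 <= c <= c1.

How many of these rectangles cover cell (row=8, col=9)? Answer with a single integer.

Check cell (8,9):
  A: rows 1-4 cols 6-7 -> outside (row miss)
  B: rows 6-8 cols 6-8 -> outside (col miss)
  C: rows 7-8 cols 8-9 -> covers
  D: rows 3-8 cols 2-7 -> outside (col miss)
Count covering = 1

Answer: 1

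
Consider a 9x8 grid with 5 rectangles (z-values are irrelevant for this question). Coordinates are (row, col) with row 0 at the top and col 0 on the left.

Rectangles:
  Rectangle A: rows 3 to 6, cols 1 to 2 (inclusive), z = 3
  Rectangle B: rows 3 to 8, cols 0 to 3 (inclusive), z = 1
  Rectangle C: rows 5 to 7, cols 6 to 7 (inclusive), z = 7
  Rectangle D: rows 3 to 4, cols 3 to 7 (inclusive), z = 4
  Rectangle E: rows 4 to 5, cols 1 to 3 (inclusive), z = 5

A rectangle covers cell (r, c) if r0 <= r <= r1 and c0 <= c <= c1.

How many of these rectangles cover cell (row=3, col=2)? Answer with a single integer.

Check cell (3,2):
  A: rows 3-6 cols 1-2 -> covers
  B: rows 3-8 cols 0-3 -> covers
  C: rows 5-7 cols 6-7 -> outside (row miss)
  D: rows 3-4 cols 3-7 -> outside (col miss)
  E: rows 4-5 cols 1-3 -> outside (row miss)
Count covering = 2

Answer: 2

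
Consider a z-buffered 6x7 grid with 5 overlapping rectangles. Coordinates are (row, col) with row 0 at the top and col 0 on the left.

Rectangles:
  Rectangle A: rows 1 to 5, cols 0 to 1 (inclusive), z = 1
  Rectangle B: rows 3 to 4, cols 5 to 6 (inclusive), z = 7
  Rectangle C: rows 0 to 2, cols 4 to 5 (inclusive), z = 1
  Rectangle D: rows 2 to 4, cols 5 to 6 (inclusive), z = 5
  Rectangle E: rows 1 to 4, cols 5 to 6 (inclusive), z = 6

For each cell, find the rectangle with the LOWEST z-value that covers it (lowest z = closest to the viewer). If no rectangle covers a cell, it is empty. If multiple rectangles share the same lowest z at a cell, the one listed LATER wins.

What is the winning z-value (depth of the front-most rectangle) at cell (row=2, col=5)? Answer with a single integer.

Check cell (2,5):
  A: rows 1-5 cols 0-1 -> outside (col miss)
  B: rows 3-4 cols 5-6 -> outside (row miss)
  C: rows 0-2 cols 4-5 z=1 -> covers; best now C (z=1)
  D: rows 2-4 cols 5-6 z=5 -> covers; best now C (z=1)
  E: rows 1-4 cols 5-6 z=6 -> covers; best now C (z=1)
Winner: C at z=1

Answer: 1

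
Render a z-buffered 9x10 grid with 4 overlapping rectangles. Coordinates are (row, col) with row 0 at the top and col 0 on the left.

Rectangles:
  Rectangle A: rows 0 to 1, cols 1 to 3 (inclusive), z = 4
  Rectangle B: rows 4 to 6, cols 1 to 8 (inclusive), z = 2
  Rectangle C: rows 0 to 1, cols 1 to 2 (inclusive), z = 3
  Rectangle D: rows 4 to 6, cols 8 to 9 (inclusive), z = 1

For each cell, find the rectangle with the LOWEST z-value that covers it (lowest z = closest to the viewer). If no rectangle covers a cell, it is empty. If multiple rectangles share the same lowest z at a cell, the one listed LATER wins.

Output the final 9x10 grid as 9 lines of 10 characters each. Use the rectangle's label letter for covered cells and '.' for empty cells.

.CCA......
.CCA......
..........
..........
.BBBBBBBDD
.BBBBBBBDD
.BBBBBBBDD
..........
..........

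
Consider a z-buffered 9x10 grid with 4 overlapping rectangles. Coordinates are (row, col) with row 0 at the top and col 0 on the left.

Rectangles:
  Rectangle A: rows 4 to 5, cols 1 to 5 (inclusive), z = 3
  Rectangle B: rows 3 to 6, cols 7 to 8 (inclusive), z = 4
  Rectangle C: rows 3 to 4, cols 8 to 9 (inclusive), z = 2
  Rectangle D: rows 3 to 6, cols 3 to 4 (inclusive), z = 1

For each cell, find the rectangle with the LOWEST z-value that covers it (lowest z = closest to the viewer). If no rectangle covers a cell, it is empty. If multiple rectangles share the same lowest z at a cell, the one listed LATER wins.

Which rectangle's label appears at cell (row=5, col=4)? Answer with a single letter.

Answer: D

Derivation:
Check cell (5,4):
  A: rows 4-5 cols 1-5 z=3 -> covers; best now A (z=3)
  B: rows 3-6 cols 7-8 -> outside (col miss)
  C: rows 3-4 cols 8-9 -> outside (row miss)
  D: rows 3-6 cols 3-4 z=1 -> covers; best now D (z=1)
Winner: D at z=1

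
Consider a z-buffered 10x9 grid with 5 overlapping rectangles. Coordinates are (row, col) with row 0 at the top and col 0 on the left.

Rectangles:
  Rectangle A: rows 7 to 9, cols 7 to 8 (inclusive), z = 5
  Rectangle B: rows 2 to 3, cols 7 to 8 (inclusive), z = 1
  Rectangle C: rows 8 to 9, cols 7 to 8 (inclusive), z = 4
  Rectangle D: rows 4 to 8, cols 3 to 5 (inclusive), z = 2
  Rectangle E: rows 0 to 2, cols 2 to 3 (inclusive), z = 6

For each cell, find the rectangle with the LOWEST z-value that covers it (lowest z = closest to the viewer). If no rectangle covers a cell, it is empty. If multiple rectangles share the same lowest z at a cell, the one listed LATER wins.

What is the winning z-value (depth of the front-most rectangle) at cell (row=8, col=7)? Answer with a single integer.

Check cell (8,7):
  A: rows 7-9 cols 7-8 z=5 -> covers; best now A (z=5)
  B: rows 2-3 cols 7-8 -> outside (row miss)
  C: rows 8-9 cols 7-8 z=4 -> covers; best now C (z=4)
  D: rows 4-8 cols 3-5 -> outside (col miss)
  E: rows 0-2 cols 2-3 -> outside (row miss)
Winner: C at z=4

Answer: 4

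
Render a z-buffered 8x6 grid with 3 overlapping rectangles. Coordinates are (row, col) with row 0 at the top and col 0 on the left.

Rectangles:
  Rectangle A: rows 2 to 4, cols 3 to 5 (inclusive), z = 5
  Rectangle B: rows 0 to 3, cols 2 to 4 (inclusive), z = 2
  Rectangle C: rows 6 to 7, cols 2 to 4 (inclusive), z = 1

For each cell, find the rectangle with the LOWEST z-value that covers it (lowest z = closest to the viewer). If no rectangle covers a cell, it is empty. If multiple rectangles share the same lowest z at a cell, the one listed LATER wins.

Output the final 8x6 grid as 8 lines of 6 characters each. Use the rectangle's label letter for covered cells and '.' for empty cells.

..BBB.
..BBB.
..BBBA
..BBBA
...AAA
......
..CCC.
..CCC.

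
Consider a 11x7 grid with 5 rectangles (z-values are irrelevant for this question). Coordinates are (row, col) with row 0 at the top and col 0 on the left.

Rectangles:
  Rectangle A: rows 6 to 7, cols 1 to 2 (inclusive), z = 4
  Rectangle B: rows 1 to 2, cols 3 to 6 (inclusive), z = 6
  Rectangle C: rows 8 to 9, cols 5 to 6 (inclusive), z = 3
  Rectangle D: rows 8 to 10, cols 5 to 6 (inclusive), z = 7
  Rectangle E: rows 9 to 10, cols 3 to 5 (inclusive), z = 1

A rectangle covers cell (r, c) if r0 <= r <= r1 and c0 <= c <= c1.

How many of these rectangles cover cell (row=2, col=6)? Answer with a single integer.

Answer: 1

Derivation:
Check cell (2,6):
  A: rows 6-7 cols 1-2 -> outside (row miss)
  B: rows 1-2 cols 3-6 -> covers
  C: rows 8-9 cols 5-6 -> outside (row miss)
  D: rows 8-10 cols 5-6 -> outside (row miss)
  E: rows 9-10 cols 3-5 -> outside (row miss)
Count covering = 1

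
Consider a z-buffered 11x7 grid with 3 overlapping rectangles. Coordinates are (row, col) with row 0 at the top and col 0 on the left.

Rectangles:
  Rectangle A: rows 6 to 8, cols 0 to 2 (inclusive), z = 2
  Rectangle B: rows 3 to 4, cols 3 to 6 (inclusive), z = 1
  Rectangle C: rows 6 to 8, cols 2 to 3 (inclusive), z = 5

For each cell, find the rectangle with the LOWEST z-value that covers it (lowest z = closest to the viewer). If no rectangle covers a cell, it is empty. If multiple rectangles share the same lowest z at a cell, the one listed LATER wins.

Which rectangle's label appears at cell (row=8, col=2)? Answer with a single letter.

Answer: A

Derivation:
Check cell (8,2):
  A: rows 6-8 cols 0-2 z=2 -> covers; best now A (z=2)
  B: rows 3-4 cols 3-6 -> outside (row miss)
  C: rows 6-8 cols 2-3 z=5 -> covers; best now A (z=2)
Winner: A at z=2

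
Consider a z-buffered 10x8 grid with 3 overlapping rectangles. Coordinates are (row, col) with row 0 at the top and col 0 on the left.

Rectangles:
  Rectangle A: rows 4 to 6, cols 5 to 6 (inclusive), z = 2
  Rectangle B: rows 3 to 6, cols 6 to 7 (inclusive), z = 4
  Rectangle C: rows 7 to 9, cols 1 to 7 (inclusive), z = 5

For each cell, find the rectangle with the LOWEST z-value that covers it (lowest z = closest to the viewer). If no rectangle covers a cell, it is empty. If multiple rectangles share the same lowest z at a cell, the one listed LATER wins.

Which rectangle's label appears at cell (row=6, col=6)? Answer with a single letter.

Check cell (6,6):
  A: rows 4-6 cols 5-6 z=2 -> covers; best now A (z=2)
  B: rows 3-6 cols 6-7 z=4 -> covers; best now A (z=2)
  C: rows 7-9 cols 1-7 -> outside (row miss)
Winner: A at z=2

Answer: A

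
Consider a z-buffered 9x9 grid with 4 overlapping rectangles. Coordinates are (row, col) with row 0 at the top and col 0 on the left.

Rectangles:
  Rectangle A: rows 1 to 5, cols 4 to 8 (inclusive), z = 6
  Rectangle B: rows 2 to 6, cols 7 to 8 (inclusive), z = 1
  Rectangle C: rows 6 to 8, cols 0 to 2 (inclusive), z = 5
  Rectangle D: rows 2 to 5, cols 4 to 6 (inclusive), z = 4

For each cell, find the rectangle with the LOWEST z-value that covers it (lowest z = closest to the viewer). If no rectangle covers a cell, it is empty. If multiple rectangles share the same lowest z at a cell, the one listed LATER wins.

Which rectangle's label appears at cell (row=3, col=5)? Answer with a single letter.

Answer: D

Derivation:
Check cell (3,5):
  A: rows 1-5 cols 4-8 z=6 -> covers; best now A (z=6)
  B: rows 2-6 cols 7-8 -> outside (col miss)
  C: rows 6-8 cols 0-2 -> outside (row miss)
  D: rows 2-5 cols 4-6 z=4 -> covers; best now D (z=4)
Winner: D at z=4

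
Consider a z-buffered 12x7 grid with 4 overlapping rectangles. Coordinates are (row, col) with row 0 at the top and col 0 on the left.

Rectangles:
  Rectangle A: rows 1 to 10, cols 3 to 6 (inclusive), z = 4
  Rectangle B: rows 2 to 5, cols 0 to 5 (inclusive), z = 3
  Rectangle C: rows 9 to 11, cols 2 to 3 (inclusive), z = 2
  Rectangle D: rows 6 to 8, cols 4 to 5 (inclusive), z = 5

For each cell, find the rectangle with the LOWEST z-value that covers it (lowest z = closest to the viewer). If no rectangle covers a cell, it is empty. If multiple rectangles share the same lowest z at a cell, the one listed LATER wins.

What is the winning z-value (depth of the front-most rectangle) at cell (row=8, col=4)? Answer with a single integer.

Check cell (8,4):
  A: rows 1-10 cols 3-6 z=4 -> covers; best now A (z=4)
  B: rows 2-5 cols 0-5 -> outside (row miss)
  C: rows 9-11 cols 2-3 -> outside (row miss)
  D: rows 6-8 cols 4-5 z=5 -> covers; best now A (z=4)
Winner: A at z=4

Answer: 4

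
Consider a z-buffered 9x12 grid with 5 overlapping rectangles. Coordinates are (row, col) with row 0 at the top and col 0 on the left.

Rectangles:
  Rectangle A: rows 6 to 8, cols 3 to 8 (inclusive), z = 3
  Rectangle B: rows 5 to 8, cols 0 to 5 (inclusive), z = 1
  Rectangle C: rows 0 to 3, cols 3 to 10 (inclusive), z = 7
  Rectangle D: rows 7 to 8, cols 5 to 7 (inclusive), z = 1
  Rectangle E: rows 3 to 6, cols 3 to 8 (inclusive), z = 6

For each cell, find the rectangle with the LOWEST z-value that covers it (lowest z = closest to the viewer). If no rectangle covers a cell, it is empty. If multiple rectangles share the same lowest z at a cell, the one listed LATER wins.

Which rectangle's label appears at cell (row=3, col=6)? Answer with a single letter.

Answer: E

Derivation:
Check cell (3,6):
  A: rows 6-8 cols 3-8 -> outside (row miss)
  B: rows 5-8 cols 0-5 -> outside (row miss)
  C: rows 0-3 cols 3-10 z=7 -> covers; best now C (z=7)
  D: rows 7-8 cols 5-7 -> outside (row miss)
  E: rows 3-6 cols 3-8 z=6 -> covers; best now E (z=6)
Winner: E at z=6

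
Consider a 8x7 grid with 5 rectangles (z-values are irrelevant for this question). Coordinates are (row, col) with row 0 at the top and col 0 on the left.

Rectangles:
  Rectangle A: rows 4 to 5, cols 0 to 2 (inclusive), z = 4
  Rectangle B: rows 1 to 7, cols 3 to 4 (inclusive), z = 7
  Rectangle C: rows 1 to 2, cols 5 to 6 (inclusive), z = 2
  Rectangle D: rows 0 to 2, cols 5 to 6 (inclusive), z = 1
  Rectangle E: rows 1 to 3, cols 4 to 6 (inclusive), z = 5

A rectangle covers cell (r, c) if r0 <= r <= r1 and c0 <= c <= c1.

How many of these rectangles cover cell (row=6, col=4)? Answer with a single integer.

Answer: 1

Derivation:
Check cell (6,4):
  A: rows 4-5 cols 0-2 -> outside (row miss)
  B: rows 1-7 cols 3-4 -> covers
  C: rows 1-2 cols 5-6 -> outside (row miss)
  D: rows 0-2 cols 5-6 -> outside (row miss)
  E: rows 1-3 cols 4-6 -> outside (row miss)
Count covering = 1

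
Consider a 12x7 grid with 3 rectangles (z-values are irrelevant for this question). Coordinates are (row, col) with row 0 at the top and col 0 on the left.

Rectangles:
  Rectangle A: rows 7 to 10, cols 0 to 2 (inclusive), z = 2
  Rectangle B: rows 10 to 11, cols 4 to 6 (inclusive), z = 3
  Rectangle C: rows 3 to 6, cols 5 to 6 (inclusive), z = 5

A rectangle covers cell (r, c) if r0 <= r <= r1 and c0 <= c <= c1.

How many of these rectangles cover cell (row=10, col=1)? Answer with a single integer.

Answer: 1

Derivation:
Check cell (10,1):
  A: rows 7-10 cols 0-2 -> covers
  B: rows 10-11 cols 4-6 -> outside (col miss)
  C: rows 3-6 cols 5-6 -> outside (row miss)
Count covering = 1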